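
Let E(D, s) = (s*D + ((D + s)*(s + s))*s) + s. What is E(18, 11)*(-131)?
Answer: -946737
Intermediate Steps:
E(D, s) = s + D*s + 2*s**2*(D + s) (E(D, s) = (D*s + ((D + s)*(2*s))*s) + s = (D*s + (2*s*(D + s))*s) + s = (D*s + 2*s**2*(D + s)) + s = s + D*s + 2*s**2*(D + s))
E(18, 11)*(-131) = (11*(1 + 18 + 2*11**2 + 2*18*11))*(-131) = (11*(1 + 18 + 2*121 + 396))*(-131) = (11*(1 + 18 + 242 + 396))*(-131) = (11*657)*(-131) = 7227*(-131) = -946737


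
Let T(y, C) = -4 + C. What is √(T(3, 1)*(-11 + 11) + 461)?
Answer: √461 ≈ 21.471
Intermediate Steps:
√(T(3, 1)*(-11 + 11) + 461) = √((-4 + 1)*(-11 + 11) + 461) = √(-3*0 + 461) = √(0 + 461) = √461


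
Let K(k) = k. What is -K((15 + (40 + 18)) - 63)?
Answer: -10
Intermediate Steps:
-K((15 + (40 + 18)) - 63) = -((15 + (40 + 18)) - 63) = -((15 + 58) - 63) = -(73 - 63) = -1*10 = -10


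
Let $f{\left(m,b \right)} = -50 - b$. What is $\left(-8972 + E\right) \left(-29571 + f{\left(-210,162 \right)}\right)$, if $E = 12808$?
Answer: $-114247588$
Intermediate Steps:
$\left(-8972 + E\right) \left(-29571 + f{\left(-210,162 \right)}\right) = \left(-8972 + 12808\right) \left(-29571 - 212\right) = 3836 \left(-29571 - 212\right) = 3836 \left(-29783\right) = -114247588$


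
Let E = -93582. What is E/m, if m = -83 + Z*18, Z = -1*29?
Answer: 93582/605 ≈ 154.68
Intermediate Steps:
Z = -29
m = -605 (m = -83 - 29*18 = -83 - 522 = -605)
E/m = -93582/(-605) = -93582*(-1/605) = 93582/605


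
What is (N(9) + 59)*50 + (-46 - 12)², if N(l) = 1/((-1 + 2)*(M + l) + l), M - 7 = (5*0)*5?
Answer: 6316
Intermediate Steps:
M = 7 (M = 7 + (5*0)*5 = 7 + 0*5 = 7 + 0 = 7)
N(l) = 1/(7 + 2*l) (N(l) = 1/((-1 + 2)*(7 + l) + l) = 1/(1*(7 + l) + l) = 1/((7 + l) + l) = 1/(7 + 2*l))
(N(9) + 59)*50 + (-46 - 12)² = (1/(7 + 2*9) + 59)*50 + (-46 - 12)² = (1/(7 + 18) + 59)*50 + (-58)² = (1/25 + 59)*50 + 3364 = (1476/25)*50 + 3364 = 2952 + 3364 = 6316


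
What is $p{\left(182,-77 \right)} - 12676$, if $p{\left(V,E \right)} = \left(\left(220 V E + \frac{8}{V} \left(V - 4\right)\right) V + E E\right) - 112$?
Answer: $-561125995$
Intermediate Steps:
$p{\left(V,E \right)} = -112 + E^{2} + V \left(\frac{8 \left(-4 + V\right)}{V} + 220 E V\right)$ ($p{\left(V,E \right)} = \left(\left(220 E V + \frac{8}{V} \left(-4 + V\right)\right) V + E^{2}\right) - 112 = \left(\left(220 E V + \frac{8 \left(-4 + V\right)}{V}\right) V + E^{2}\right) - 112 = \left(\left(\frac{8 \left(-4 + V\right)}{V} + 220 E V\right) V + E^{2}\right) - 112 = \left(V \left(\frac{8 \left(-4 + V\right)}{V} + 220 E V\right) + E^{2}\right) - 112 = \left(E^{2} + V \left(\frac{8 \left(-4 + V\right)}{V} + 220 E V\right)\right) - 112 = -112 + E^{2} + V \left(\frac{8 \left(-4 + V\right)}{V} + 220 E V\right)$)
$p{\left(182,-77 \right)} - 12676 = \left(-144 + \left(-77\right)^{2} + 8 \cdot 182 + 220 \left(-77\right) 182^{2}\right) - 12676 = \left(-144 + 5929 + 1456 + 220 \left(-77\right) 33124\right) - 12676 = \left(-144 + 5929 + 1456 - 561120560\right) - 12676 = -561113319 - 12676 = -561125995$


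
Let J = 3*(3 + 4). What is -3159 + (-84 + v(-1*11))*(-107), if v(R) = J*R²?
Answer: -266058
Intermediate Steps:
J = 21 (J = 3*7 = 21)
v(R) = 21*R²
-3159 + (-84 + v(-1*11))*(-107) = -3159 + (-84 + 21*(-1*11)²)*(-107) = -3159 + (-84 + 21*(-11)²)*(-107) = -3159 + (-84 + 21*121)*(-107) = -3159 + (-84 + 2541)*(-107) = -3159 + 2457*(-107) = -3159 - 262899 = -266058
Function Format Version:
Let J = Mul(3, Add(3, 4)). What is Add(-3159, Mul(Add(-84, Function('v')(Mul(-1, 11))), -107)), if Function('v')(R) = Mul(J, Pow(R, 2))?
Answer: -266058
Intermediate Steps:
J = 21 (J = Mul(3, 7) = 21)
Function('v')(R) = Mul(21, Pow(R, 2))
Add(-3159, Mul(Add(-84, Function('v')(Mul(-1, 11))), -107)) = Add(-3159, Mul(Add(-84, Mul(21, Pow(Mul(-1, 11), 2))), -107)) = Add(-3159, Mul(Add(-84, Mul(21, Pow(-11, 2))), -107)) = Add(-3159, Mul(Add(-84, Mul(21, 121)), -107)) = Add(-3159, Mul(Add(-84, 2541), -107)) = Add(-3159, Mul(2457, -107)) = Add(-3159, -262899) = -266058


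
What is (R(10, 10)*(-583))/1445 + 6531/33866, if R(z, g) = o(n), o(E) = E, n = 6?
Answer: -15575139/6990910 ≈ -2.2279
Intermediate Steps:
R(z, g) = 6
(R(10, 10)*(-583))/1445 + 6531/33866 = (6*(-583))/1445 + 6531/33866 = -3498*1/1445 + 6531*(1/33866) = -3498/1445 + 933/4838 = -15575139/6990910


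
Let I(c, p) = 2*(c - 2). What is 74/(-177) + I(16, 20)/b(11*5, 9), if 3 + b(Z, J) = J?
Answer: 752/177 ≈ 4.2486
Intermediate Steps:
b(Z, J) = -3 + J
I(c, p) = -4 + 2*c (I(c, p) = 2*(-2 + c) = -4 + 2*c)
74/(-177) + I(16, 20)/b(11*5, 9) = 74/(-177) + (-4 + 2*16)/(-3 + 9) = 74*(-1/177) + (-4 + 32)/6 = -74/177 + 28*(⅙) = -74/177 + 14/3 = 752/177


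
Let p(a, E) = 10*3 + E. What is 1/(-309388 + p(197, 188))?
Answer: -1/309170 ≈ -3.2345e-6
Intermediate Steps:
p(a, E) = 30 + E
1/(-309388 + p(197, 188)) = 1/(-309388 + (30 + 188)) = 1/(-309388 + 218) = 1/(-309170) = -1/309170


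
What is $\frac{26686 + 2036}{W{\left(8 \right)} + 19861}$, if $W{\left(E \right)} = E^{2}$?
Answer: $\frac{28722}{19925} \approx 1.4415$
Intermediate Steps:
$\frac{26686 + 2036}{W{\left(8 \right)} + 19861} = \frac{26686 + 2036}{8^{2} + 19861} = \frac{28722}{64 + 19861} = \frac{28722}{19925}$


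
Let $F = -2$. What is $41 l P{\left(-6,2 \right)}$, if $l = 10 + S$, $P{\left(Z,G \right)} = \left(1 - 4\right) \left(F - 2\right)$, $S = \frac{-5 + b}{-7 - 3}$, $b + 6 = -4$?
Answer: $5658$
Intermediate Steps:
$b = -10$ ($b = -6 - 4 = -10$)
$S = \frac{3}{2}$ ($S = \frac{-5 - 10}{-7 - 3} = - \frac{15}{-10} = \left(-15\right) \left(- \frac{1}{10}\right) = \frac{3}{2} \approx 1.5$)
$P{\left(Z,G \right)} = 12$ ($P{\left(Z,G \right)} = \left(1 - 4\right) \left(-2 - 2\right) = \left(-3\right) \left(-4\right) = 12$)
$l = \frac{23}{2}$ ($l = 10 + \frac{3}{2} = \frac{23}{2} \approx 11.5$)
$41 l P{\left(-6,2 \right)} = 41 \cdot \frac{23}{2} \cdot 12 = \frac{943}{2} \cdot 12 = 5658$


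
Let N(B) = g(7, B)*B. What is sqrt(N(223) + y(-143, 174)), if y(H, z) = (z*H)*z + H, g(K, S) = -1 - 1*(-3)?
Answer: I*sqrt(4329165) ≈ 2080.7*I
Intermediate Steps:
g(K, S) = 2 (g(K, S) = -1 + 3 = 2)
N(B) = 2*B
y(H, z) = H + H*z**2 (y(H, z) = (H*z)*z + H = H*z**2 + H = H + H*z**2)
sqrt(N(223) + y(-143, 174)) = sqrt(2*223 - 143*(1 + 174**2)) = sqrt(446 - 143*(1 + 30276)) = sqrt(446 - 143*30277) = sqrt(446 - 4329611) = sqrt(-4329165) = I*sqrt(4329165)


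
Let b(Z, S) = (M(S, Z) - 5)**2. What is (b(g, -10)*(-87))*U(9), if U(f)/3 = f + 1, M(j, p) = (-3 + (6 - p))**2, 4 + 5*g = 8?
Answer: -8352/125 ≈ -66.816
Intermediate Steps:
g = 4/5 (g = -4/5 + (1/5)*8 = -4/5 + 8/5 = 4/5 ≈ 0.80000)
M(j, p) = (3 - p)**2
U(f) = 3 + 3*f (U(f) = 3*(f + 1) = 3*(1 + f) = 3 + 3*f)
b(Z, S) = (-5 + (-3 + Z)**2)**2 (b(Z, S) = ((-3 + Z)**2 - 5)**2 = (-5 + (-3 + Z)**2)**2)
(b(g, -10)*(-87))*U(9) = ((-5 + (-3 + 4/5)**2)**2*(-87))*(3 + 3*9) = ((-5 + (-11/5)**2)**2*(-87))*(3 + 27) = ((-5 + 121/25)**2*(-87))*30 = ((-4/25)**2*(-87))*30 = ((16/625)*(-87))*30 = -1392/625*30 = -8352/125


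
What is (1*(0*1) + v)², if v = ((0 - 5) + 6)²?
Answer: 1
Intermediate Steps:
v = 1 (v = (-5 + 6)² = 1² = 1)
(1*(0*1) + v)² = (1*(0*1) + 1)² = (1*0 + 1)² = (0 + 1)² = 1² = 1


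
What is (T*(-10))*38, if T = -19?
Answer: 7220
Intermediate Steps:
(T*(-10))*38 = -19*(-10)*38 = 190*38 = 7220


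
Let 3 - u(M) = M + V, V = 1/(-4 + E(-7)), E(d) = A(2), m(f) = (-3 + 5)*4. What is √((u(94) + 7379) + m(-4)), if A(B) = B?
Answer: √29186/2 ≈ 85.420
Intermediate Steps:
m(f) = 8 (m(f) = 2*4 = 8)
E(d) = 2
V = -½ (V = 1/(-4 + 2) = 1/(-2) = -½ ≈ -0.50000)
u(M) = 7/2 - M (u(M) = 3 - (M - ½) = 3 - (-½ + M) = 3 + (½ - M) = 7/2 - M)
√((u(94) + 7379) + m(-4)) = √(((7/2 - 1*94) + 7379) + 8) = √(((7/2 - 94) + 7379) + 8) = √((-181/2 + 7379) + 8) = √(14577/2 + 8) = √(14593/2) = √29186/2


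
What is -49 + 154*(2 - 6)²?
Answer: 2415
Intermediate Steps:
-49 + 154*(2 - 6)² = -49 + 154*(-4)² = -49 + 154*16 = -49 + 2464 = 2415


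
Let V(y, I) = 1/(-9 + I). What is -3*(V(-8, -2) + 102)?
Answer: -3363/11 ≈ -305.73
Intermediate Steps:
-3*(V(-8, -2) + 102) = -3*(1/(-9 - 2) + 102) = -3*(1/(-11) + 102) = -3*(-1/11 + 102) = -3*1121/11 = -3363/11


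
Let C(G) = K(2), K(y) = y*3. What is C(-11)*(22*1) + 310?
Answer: 442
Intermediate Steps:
K(y) = 3*y
C(G) = 6 (C(G) = 3*2 = 6)
C(-11)*(22*1) + 310 = 6*(22*1) + 310 = 6*22 + 310 = 132 + 310 = 442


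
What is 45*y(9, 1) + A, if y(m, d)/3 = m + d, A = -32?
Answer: 1318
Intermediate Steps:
y(m, d) = 3*d + 3*m (y(m, d) = 3*(m + d) = 3*(d + m) = 3*d + 3*m)
45*y(9, 1) + A = 45*(3*1 + 3*9) - 32 = 45*(3 + 27) - 32 = 45*30 - 32 = 1350 - 32 = 1318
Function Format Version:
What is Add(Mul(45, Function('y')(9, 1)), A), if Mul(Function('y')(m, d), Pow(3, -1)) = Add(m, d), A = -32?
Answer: 1318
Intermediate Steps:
Function('y')(m, d) = Add(Mul(3, d), Mul(3, m)) (Function('y')(m, d) = Mul(3, Add(m, d)) = Mul(3, Add(d, m)) = Add(Mul(3, d), Mul(3, m)))
Add(Mul(45, Function('y')(9, 1)), A) = Add(Mul(45, Add(Mul(3, 1), Mul(3, 9))), -32) = Add(Mul(45, Add(3, 27)), -32) = Add(Mul(45, 30), -32) = Add(1350, -32) = 1318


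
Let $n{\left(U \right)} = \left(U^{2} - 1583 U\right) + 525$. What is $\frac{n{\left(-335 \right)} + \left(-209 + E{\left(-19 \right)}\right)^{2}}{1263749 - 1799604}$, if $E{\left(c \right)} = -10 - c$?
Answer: $- \frac{136611}{107171} \approx -1.2747$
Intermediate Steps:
$n{\left(U \right)} = 525 + U^{2} - 1583 U$
$\frac{n{\left(-335 \right)} + \left(-209 + E{\left(-19 \right)}\right)^{2}}{1263749 - 1799604} = \frac{\left(525 + \left(-335\right)^{2} - -530305\right) + \left(-209 - -9\right)^{2}}{1263749 - 1799604} = \frac{\left(525 + 112225 + 530305\right) + \left(-209 + \left(-10 + 19\right)\right)^{2}}{-535855} = \left(643055 + \left(-209 + 9\right)^{2}\right) \left(- \frac{1}{535855}\right) = \left(643055 + \left(-200\right)^{2}\right) \left(- \frac{1}{535855}\right) = \left(643055 + 40000\right) \left(- \frac{1}{535855}\right) = 683055 \left(- \frac{1}{535855}\right) = - \frac{136611}{107171}$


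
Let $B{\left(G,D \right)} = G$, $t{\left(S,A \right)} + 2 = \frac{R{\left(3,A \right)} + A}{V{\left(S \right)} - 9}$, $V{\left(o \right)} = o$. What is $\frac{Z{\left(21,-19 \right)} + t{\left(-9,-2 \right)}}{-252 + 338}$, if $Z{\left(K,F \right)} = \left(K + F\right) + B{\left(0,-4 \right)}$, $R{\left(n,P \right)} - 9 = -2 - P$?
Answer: $- \frac{7}{1548} \approx -0.004522$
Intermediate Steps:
$R{\left(n,P \right)} = 7 - P$ ($R{\left(n,P \right)} = 9 - \left(2 + P\right) = 7 - P$)
$t{\left(S,A \right)} = -2 + \frac{7}{-9 + S}$ ($t{\left(S,A \right)} = -2 + \frac{\left(7 - A\right) + A}{S - 9} = -2 + \frac{7}{-9 + S}$)
$Z{\left(K,F \right)} = F + K$ ($Z{\left(K,F \right)} = \left(K + F\right) + 0 = \left(F + K\right) + 0 = F + K$)
$\frac{Z{\left(21,-19 \right)} + t{\left(-9,-2 \right)}}{-252 + 338} = \frac{\left(-19 + 21\right) + \frac{25 - -18}{-9 - 9}}{-252 + 338} = \frac{2 + \frac{25 + 18}{-18}}{86} = \left(2 - \frac{43}{18}\right) \frac{1}{86} = \left(- \frac{7}{18}\right) \frac{1}{86} = - \frac{7}{1548}$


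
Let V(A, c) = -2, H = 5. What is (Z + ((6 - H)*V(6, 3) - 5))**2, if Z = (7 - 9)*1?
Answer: 81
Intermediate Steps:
Z = -2 (Z = -2*1 = -2)
(Z + ((6 - H)*V(6, 3) - 5))**2 = (-2 + ((6 - 1*5)*(-2) - 5))**2 = (-2 + ((6 - 5)*(-2) - 5))**2 = (-2 + (1*(-2) - 5))**2 = (-2 + (-2 - 5))**2 = (-2 - 7)**2 = (-9)**2 = 81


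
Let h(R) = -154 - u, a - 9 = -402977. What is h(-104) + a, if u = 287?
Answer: -403409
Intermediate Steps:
a = -402968 (a = 9 - 402977 = -402968)
h(R) = -441 (h(R) = -154 - 1*287 = -154 - 287 = -441)
h(-104) + a = -441 - 402968 = -403409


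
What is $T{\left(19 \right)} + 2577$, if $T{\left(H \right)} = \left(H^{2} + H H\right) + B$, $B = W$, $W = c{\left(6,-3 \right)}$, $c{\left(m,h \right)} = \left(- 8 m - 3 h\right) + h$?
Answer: $3257$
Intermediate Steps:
$c{\left(m,h \right)} = - 8 m - 2 h$
$W = -42$ ($W = \left(-8\right) 6 - -6 = -48 + 6 = -42$)
$B = -42$
$T{\left(H \right)} = -42 + 2 H^{2}$ ($T{\left(H \right)} = \left(H^{2} + H H\right) - 42 = \left(H^{2} + H^{2}\right) - 42 = 2 H^{2} - 42 = -42 + 2 H^{2}$)
$T{\left(19 \right)} + 2577 = \left(-42 + 2 \cdot 19^{2}\right) + 2577 = \left(-42 + 2 \cdot 361\right) + 2577 = \left(-42 + 722\right) + 2577 = 680 + 2577 = 3257$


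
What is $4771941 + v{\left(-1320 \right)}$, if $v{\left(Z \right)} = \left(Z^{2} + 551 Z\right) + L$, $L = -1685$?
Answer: $5785336$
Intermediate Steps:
$v{\left(Z \right)} = -1685 + Z^{2} + 551 Z$ ($v{\left(Z \right)} = \left(Z^{2} + 551 Z\right) - 1685 = -1685 + Z^{2} + 551 Z$)
$4771941 + v{\left(-1320 \right)} = 4771941 + \left(-1685 + \left(-1320\right)^{2} + 551 \left(-1320\right)\right) = 4771941 - -1013395 = 4771941 + 1013395 = 5785336$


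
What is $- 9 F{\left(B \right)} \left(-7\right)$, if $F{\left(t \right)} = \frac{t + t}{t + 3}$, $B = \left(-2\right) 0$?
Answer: $0$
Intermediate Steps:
$B = 0$
$F{\left(t \right)} = \frac{2 t}{3 + t}$
$- 9 F{\left(B \right)} \left(-7\right) = - 9 \cdot 2 \cdot 0 \frac{1}{3 + 0} \left(-7\right) = - 9 \cdot 2 \cdot 0 \cdot \frac{1}{3} \left(-7\right) = \left(-9\right) 0 \left(-7\right) = 0 \left(-7\right) = 0$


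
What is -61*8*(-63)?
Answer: 30744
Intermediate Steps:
-61*8*(-63) = -488*(-63) = 30744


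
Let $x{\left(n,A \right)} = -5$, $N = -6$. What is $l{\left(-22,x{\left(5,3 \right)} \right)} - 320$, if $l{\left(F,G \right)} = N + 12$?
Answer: $-314$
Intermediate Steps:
$l{\left(F,G \right)} = 6$ ($l{\left(F,G \right)} = -6 + 12 = 6$)
$l{\left(-22,x{\left(5,3 \right)} \right)} - 320 = 6 - 320 = -314$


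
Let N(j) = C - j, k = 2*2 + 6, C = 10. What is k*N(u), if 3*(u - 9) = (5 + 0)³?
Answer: -1220/3 ≈ -406.67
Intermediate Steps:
k = 10 (k = 4 + 6 = 10)
u = 152/3 (u = 9 + (5 + 0)³/3 = 9 + (⅓)*5³ = 9 + (⅓)*125 = 9 + 125/3 = 152/3 ≈ 50.667)
N(j) = 10 - j
k*N(u) = 10*(10 - 1*152/3) = 10*(10 - 152/3) = 10*(-122/3) = -1220/3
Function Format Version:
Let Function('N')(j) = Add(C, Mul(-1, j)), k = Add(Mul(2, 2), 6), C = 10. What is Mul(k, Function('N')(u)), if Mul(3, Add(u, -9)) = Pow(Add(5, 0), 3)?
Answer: Rational(-1220, 3) ≈ -406.67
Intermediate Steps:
k = 10 (k = Add(4, 6) = 10)
u = Rational(152, 3) (u = Add(9, Mul(Rational(1, 3), Pow(Add(5, 0), 3))) = Add(9, Mul(Rational(1, 3), Pow(5, 3))) = Add(9, Mul(Rational(1, 3), 125)) = Add(9, Rational(125, 3)) = Rational(152, 3) ≈ 50.667)
Function('N')(j) = Add(10, Mul(-1, j))
Mul(k, Function('N')(u)) = Mul(10, Add(10, Mul(-1, Rational(152, 3)))) = Mul(10, Add(10, Rational(-152, 3))) = Mul(10, Rational(-122, 3)) = Rational(-1220, 3)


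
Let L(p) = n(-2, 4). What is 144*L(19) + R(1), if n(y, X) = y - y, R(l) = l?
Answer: 1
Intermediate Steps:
n(y, X) = 0
L(p) = 0
144*L(19) + R(1) = 144*0 + 1 = 0 + 1 = 1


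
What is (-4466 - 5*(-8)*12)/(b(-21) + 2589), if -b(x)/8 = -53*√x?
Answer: -3439918/3492739 + 1690064*I*√21/10478217 ≈ -0.98488 + 0.73914*I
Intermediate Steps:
b(x) = 424*√x (b(x) = -(-424)*√x = 424*√x)
(-4466 - 5*(-8)*12)/(b(-21) + 2589) = (-4466 - 5*(-8)*12)/(424*√(-21) + 2589) = (-4466 + 40*12)/(424*(I*√21) + 2589) = (-4466 + 480)/(424*I*√21 + 2589) = -3986/(2589 + 424*I*√21)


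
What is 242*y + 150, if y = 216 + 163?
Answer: 91868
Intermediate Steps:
y = 379
242*y + 150 = 242*379 + 150 = 91718 + 150 = 91868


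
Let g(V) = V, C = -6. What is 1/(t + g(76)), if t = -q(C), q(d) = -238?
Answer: 1/314 ≈ 0.0031847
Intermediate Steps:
t = 238 (t = -1*(-238) = 238)
1/(t + g(76)) = 1/(238 + 76) = 1/314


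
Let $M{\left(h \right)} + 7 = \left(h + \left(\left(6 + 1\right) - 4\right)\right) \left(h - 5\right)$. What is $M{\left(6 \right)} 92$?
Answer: $184$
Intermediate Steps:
$M{\left(h \right)} = -7 + \left(-5 + h\right) \left(3 + h\right)$ ($M{\left(h \right)} = -7 + \left(h + \left(\left(6 + 1\right) - 4\right)\right) \left(h - 5\right) = -7 + \left(h + \left(7 - 4\right)\right) \left(-5 + h\right) = -7 + \left(h + 3\right) \left(-5 + h\right) = -7 + \left(3 + h\right) \left(-5 + h\right) = -7 + \left(-5 + h\right) \left(3 + h\right)$)
$M{\left(6 \right)} 92 = \left(-22 + 6^{2} - 12\right) 92 = \left(-22 + 36 - 12\right) 92 = 2 \cdot 92 = 184$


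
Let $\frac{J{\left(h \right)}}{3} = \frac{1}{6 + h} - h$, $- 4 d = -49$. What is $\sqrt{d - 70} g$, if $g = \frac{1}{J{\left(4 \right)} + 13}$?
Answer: $\frac{5 i \sqrt{231}}{13} \approx 5.8456 i$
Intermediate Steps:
$d = \frac{49}{4}$ ($d = \left(- \frac{1}{4}\right) \left(-49\right) = \frac{49}{4} \approx 12.25$)
$J{\left(h \right)} = - 3 h + \frac{3}{6 + h}$ ($J{\left(h \right)} = 3 \left(\frac{1}{6 + h} - h\right) = - 3 h + \frac{3}{6 + h}$)
$g = \frac{10}{13}$ ($g = \frac{1}{\frac{3 \left(1 - 4^{2} - 24\right)}{6 + 4} + 13} = \frac{1}{\frac{3 \left(1 - 16 - 24\right)}{10} + 13} = \frac{1}{3 \cdot \frac{1}{10} \left(1 - 16 - 24\right) + 13} = \frac{1}{3 \cdot \frac{1}{10} \left(-39\right) + 13} = \frac{1}{- \frac{117}{10} + 13} = \frac{1}{\frac{13}{10}} = \frac{10}{13} \approx 0.76923$)
$\sqrt{d - 70} g = \sqrt{\frac{49}{4} - 70} \cdot \frac{10}{13} = \sqrt{- \frac{231}{4}} \cdot \frac{10}{13} = \frac{i \sqrt{231}}{2} \cdot \frac{10}{13} = \frac{5 i \sqrt{231}}{13}$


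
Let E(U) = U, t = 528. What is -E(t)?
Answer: -528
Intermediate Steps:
-E(t) = -1*528 = -528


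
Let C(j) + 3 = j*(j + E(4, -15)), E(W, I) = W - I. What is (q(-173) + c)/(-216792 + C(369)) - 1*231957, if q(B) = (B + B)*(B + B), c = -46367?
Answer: -17077443560/73623 ≈ -2.3196e+5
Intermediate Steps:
q(B) = 4*B² (q(B) = (2*B)*(2*B) = 4*B²)
C(j) = -3 + j*(19 + j) (C(j) = -3 + j*(j + (4 - 1*(-15))) = -3 + j*(j + (4 + 15)) = -3 + j*(j + 19) = -3 + j*(19 + j))
(q(-173) + c)/(-216792 + C(369)) - 1*231957 = (4*(-173)² - 46367)/(-216792 + (-3 + 369² + 19*369)) - 1*231957 = (4*29929 - 46367)/(-216792 + (-3 + 136161 + 7011)) - 231957 = (119716 - 46367)/(-216792 + 143169) - 231957 = 73349/(-73623) - 231957 = 73349*(-1/73623) - 231957 = -73349/73623 - 231957 = -17077443560/73623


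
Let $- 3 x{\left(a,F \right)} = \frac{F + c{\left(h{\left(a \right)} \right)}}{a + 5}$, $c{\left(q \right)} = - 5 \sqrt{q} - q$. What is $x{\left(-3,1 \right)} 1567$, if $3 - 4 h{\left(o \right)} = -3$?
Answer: $\frac{1567}{12} + \frac{7835 \sqrt{6}}{12} \approx 1729.9$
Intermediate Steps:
$h{\left(o \right)} = \frac{3}{2}$ ($h{\left(o \right)} = \frac{3}{4} - - \frac{3}{4} = \frac{3}{4} + \frac{3}{4} = \frac{3}{2}$)
$c{\left(q \right)} = - q - 5 \sqrt{q}$
$x{\left(a,F \right)} = - \frac{- \frac{3}{2} + F - \frac{5 \sqrt{6}}{2}}{3 \left(5 + a\right)}$ ($x{\left(a,F \right)} = - \frac{\left(F - \left(\frac{3}{2} + 5 \sqrt{\frac{3}{2}}\right)\right) \frac{1}{a + 5}}{3} = - \frac{\left(F - \left(\frac{3}{2} + 5 \frac{\sqrt{6}}{2}\right)\right) \frac{1}{5 + a}}{3} = - \frac{\left(F - \left(\frac{3}{2} + \frac{5 \sqrt{6}}{2}\right)\right) \frac{1}{5 + a}}{3} = - \frac{\left(- \frac{3}{2} + F - \frac{5 \sqrt{6}}{2}\right) \frac{1}{5 + a}}{3} = - \frac{\frac{1}{5 + a} \left(- \frac{3}{2} + F - \frac{5 \sqrt{6}}{2}\right)}{3} = - \frac{- \frac{3}{2} + F - \frac{5 \sqrt{6}}{2}}{3 \left(5 + a\right)}$)
$x{\left(-3,1 \right)} 1567 = \frac{3 - 2 + 5 \sqrt{6}}{6 \left(5 - 3\right)} 1567 = \frac{3 - 2 + 5 \sqrt{6}}{6 \cdot 2} \cdot 1567 = \frac{1}{6} \cdot \frac{1}{2} \left(1 + 5 \sqrt{6}\right) 1567 = \left(\frac{1}{12} + \frac{5 \sqrt{6}}{12}\right) 1567 = \frac{1567}{12} + \frac{7835 \sqrt{6}}{12}$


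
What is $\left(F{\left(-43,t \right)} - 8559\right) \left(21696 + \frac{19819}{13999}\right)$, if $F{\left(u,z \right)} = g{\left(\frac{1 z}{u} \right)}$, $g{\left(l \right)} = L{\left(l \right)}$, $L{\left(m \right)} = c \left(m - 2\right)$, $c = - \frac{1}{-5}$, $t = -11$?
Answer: $- \frac{111792895854396}{601957} \approx -1.8572 \cdot 10^{8}$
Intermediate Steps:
$c = \frac{1}{5}$ ($c = \left(-1\right) \left(- \frac{1}{5}\right) = \frac{1}{5} \approx 0.2$)
$L{\left(m \right)} = - \frac{2}{5} + \frac{m}{5}$ ($L{\left(m \right)} = \frac{m - 2}{5} = \frac{-2 + m}{5} = - \frac{2}{5} + \frac{m}{5}$)
$g{\left(l \right)} = - \frac{2}{5} + \frac{l}{5}$
$F{\left(u,z \right)} = - \frac{2}{5} + \frac{z}{5 u}$ ($F{\left(u,z \right)} = - \frac{2}{5} + \frac{1 z \frac{1}{u}}{5} = - \frac{2}{5} + \frac{z \frac{1}{u}}{5} = - \frac{2}{5} + \frac{z}{5 u}$)
$\left(F{\left(-43,t \right)} - 8559\right) \left(21696 + \frac{19819}{13999}\right) = \left(\frac{-11 - -86}{5 \left(-43\right)} - 8559\right) \left(21696 + \frac{19819}{13999}\right) = \left(\frac{1}{5} \left(- \frac{1}{43}\right) \left(-11 + 86\right) - 8559\right) \left(21696 + 19819 \cdot \frac{1}{13999}\right) = \left(\frac{1}{5} \left(- \frac{1}{43}\right) 75 - 8559\right) \left(21696 + \frac{19819}{13999}\right) = \left(- \frac{15}{43} - 8559\right) \frac{303742123}{13999} = \left(- \frac{368052}{43}\right) \frac{303742123}{13999} = - \frac{111792895854396}{601957}$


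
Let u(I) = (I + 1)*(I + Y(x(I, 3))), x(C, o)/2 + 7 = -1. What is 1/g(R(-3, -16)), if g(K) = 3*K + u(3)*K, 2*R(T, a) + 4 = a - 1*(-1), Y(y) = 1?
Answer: -2/361 ≈ -0.0055402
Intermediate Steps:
x(C, o) = -16 (x(C, o) = -14 + 2*(-1) = -14 - 2 = -16)
u(I) = (1 + I)² (u(I) = (I + 1)*(I + 1) = (1 + I)*(1 + I) = (1 + I)²)
R(T, a) = -3/2 + a/2 (R(T, a) = -2 + (a - 1*(-1))/2 = -2 + (a + 1)/2 = -2 + (1 + a)/2 = -2 + (½ + a/2) = -3/2 + a/2)
g(K) = 19*K (g(K) = 3*K + (1 + 3² + 2*3)*K = 3*K + (1 + 9 + 6)*K = 3*K + 16*K = 19*K)
1/g(R(-3, -16)) = 1/(19*(-3/2 + (½)*(-16))) = 1/(19*(-3/2 - 8)) = 1/(19*(-19/2)) = 1/(-361/2) = -2/361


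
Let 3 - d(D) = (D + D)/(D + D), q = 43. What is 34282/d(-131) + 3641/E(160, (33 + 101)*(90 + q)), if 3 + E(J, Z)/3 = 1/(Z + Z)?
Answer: 488084819/29163 ≈ 16736.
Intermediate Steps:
E(J, Z) = -9 + 3/(2*Z) (E(J, Z) = -9 + 3/(Z + Z) = -9 + 3/((2*Z)) = -9 + 3*(1/(2*Z)) = -9 + 3/(2*Z))
d(D) = 2 (d(D) = 3 - (D + D)/(D + D) = 3 - 2*D/(2*D) = 3 - 2*D*1/(2*D) = 3 - 1*1 = 3 - 1 = 2)
34282/d(-131) + 3641/E(160, (33 + 101)*(90 + q)) = 34282/2 + 3641/(-9 + 3/(2*(((33 + 101)*(90 + 43))))) = 34282*(½) + 3641/(-9 + 3/(2*((134*133)))) = 17141 + 3641/(-9 + (3/2)/17822) = 17141 + 3641/(-9 + (3/2)*(1/17822)) = 17141 + 3641/(-9 + 3/35644) = 17141 + 3641/(-320793/35644) = 17141 + 3641*(-35644/320793) = 17141 - 11798164/29163 = 488084819/29163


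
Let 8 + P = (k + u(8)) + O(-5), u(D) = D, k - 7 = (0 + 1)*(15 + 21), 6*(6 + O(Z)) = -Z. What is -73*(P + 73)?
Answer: -48545/6 ≈ -8090.8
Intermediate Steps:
O(Z) = -6 - Z/6 (O(Z) = -6 + (-Z)/6 = -6 - Z/6)
k = 43 (k = 7 + (0 + 1)*(15 + 21) = 7 + 1*36 = 7 + 36 = 43)
P = 227/6 (P = -8 + ((43 + 8) + (-6 - ⅙*(-5))) = -8 + (51 + (-6 + ⅚)) = -8 + (51 - 31/6) = -8 + 275/6 = 227/6 ≈ 37.833)
-73*(P + 73) = -73*(227/6 + 73) = -73*665/6 = -48545/6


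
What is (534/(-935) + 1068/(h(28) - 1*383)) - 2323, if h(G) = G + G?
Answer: -237139611/101915 ≈ -2326.8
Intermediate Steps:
h(G) = 2*G
(534/(-935) + 1068/(h(28) - 1*383)) - 2323 = (534/(-935) + 1068/(2*28 - 1*383)) - 2323 = (534*(-1/935) + 1068/(56 - 383)) - 2323 = (-534/935 + 1068/(-327)) - 2323 = (-534/935 + 1068*(-1/327)) - 2323 = (-534/935 - 356/109) - 2323 = -391066/101915 - 2323 = -237139611/101915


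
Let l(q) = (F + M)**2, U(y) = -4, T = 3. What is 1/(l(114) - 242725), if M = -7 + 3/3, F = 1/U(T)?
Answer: -16/3882975 ≈ -4.1205e-6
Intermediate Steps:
F = -1/4 (F = 1/(-4) = -1/4 ≈ -0.25000)
M = -6 (M = -7 + 3*(1/3) = -7 + 1 = -6)
l(q) = 625/16 (l(q) = (-1/4 - 6)**2 = (-25/4)**2 = 625/16)
1/(l(114) - 242725) = 1/(625/16 - 242725) = 1/(-3882975/16) = -16/3882975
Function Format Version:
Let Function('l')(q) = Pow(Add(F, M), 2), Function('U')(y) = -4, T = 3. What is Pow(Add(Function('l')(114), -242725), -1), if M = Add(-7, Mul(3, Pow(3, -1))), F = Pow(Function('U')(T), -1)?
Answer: Rational(-16, 3882975) ≈ -4.1205e-6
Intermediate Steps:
F = Rational(-1, 4) (F = Pow(-4, -1) = Rational(-1, 4) ≈ -0.25000)
M = -6 (M = Add(-7, Mul(3, Rational(1, 3))) = Add(-7, 1) = -6)
Function('l')(q) = Rational(625, 16) (Function('l')(q) = Pow(Add(Rational(-1, 4), -6), 2) = Pow(Rational(-25, 4), 2) = Rational(625, 16))
Pow(Add(Function('l')(114), -242725), -1) = Pow(Add(Rational(625, 16), -242725), -1) = Pow(Rational(-3882975, 16), -1) = Rational(-16, 3882975)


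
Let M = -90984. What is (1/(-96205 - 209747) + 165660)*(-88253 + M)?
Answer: -9084449599072603/305952 ≈ -2.9692e+10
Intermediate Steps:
(1/(-96205 - 209747) + 165660)*(-88253 + M) = (1/(-96205 - 209747) + 165660)*(-88253 - 90984) = (1/(-305952) + 165660)*(-179237) = (-1/305952 + 165660)*(-179237) = (50684008319/305952)*(-179237) = -9084449599072603/305952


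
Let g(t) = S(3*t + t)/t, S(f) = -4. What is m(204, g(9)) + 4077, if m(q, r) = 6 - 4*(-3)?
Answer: 4095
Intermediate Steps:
g(t) = -4/t
m(q, r) = 18 (m(q, r) = 6 + 12 = 18)
m(204, g(9)) + 4077 = 18 + 4077 = 4095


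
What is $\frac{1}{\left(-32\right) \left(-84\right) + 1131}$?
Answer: $\frac{1}{3819} \approx 0.00026185$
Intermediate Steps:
$\frac{1}{\left(-32\right) \left(-84\right) + 1131} = \frac{1}{2688 + 1131} = \frac{1}{3819}$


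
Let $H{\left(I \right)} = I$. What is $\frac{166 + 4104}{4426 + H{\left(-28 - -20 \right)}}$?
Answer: $\frac{2135}{2209} \approx 0.9665$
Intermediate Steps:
$\frac{166 + 4104}{4426 + H{\left(-28 - -20 \right)}} = \frac{166 + 4104}{4426 - 8} = \frac{4270}{4426 + \left(-28 + 20\right)} = \frac{4270}{4426 - 8} = \frac{4270}{4418} = 4270 \cdot \frac{1}{4418} = \frac{2135}{2209}$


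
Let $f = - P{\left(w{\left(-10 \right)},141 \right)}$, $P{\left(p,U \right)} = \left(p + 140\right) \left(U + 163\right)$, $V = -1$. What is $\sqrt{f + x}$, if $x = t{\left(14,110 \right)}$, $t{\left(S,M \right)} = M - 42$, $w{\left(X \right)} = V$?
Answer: $2 i \sqrt{10547} \approx 205.4 i$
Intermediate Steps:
$w{\left(X \right)} = -1$
$P{\left(p,U \right)} = \left(140 + p\right) \left(163 + U\right)$
$t{\left(S,M \right)} = -42 + M$ ($t{\left(S,M \right)} = M - 42 = -42 + M$)
$x = 68$ ($x = -42 + 110 = 68$)
$f = -42256$ ($f = - (22820 + 140 \cdot 141 + 163 \left(-1\right) + 141 \left(-1\right)) = - (22820 + 19740 - 163 - 141) = \left(-1\right) 42256 = -42256$)
$\sqrt{f + x} = \sqrt{-42256 + 68} = \sqrt{-42188} = 2 i \sqrt{10547}$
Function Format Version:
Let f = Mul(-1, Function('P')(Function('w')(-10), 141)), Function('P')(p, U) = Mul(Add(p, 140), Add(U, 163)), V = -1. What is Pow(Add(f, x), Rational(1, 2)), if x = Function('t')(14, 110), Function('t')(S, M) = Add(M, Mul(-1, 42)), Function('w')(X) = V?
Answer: Mul(2, I, Pow(10547, Rational(1, 2))) ≈ Mul(205.40, I)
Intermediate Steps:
Function('w')(X) = -1
Function('P')(p, U) = Mul(Add(140, p), Add(163, U))
Function('t')(S, M) = Add(-42, M) (Function('t')(S, M) = Add(M, -42) = Add(-42, M))
x = 68 (x = Add(-42, 110) = 68)
f = -42256 (f = Mul(-1, Add(22820, Mul(140, 141), Mul(163, -1), Mul(141, -1))) = Mul(-1, Add(22820, 19740, -163, -141)) = Mul(-1, 42256) = -42256)
Pow(Add(f, x), Rational(1, 2)) = Pow(Add(-42256, 68), Rational(1, 2)) = Pow(-42188, Rational(1, 2)) = Mul(2, I, Pow(10547, Rational(1, 2)))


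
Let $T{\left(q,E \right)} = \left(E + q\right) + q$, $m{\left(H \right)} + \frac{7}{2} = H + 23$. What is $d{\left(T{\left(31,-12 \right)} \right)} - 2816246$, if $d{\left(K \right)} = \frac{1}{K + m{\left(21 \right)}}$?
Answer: $- \frac{509740524}{181} \approx -2.8162 \cdot 10^{6}$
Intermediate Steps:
$m{\left(H \right)} = \frac{39}{2} + H$ ($m{\left(H \right)} = - \frac{7}{2} + \left(H + 23\right) = - \frac{7}{2} + \left(23 + H\right) = \frac{39}{2} + H$)
$T{\left(q,E \right)} = E + 2 q$
$d{\left(K \right)} = \frac{1}{\frac{81}{2} + K}$ ($d{\left(K \right)} = \frac{1}{K + \left(\frac{39}{2} + 21\right)} = \frac{1}{K + \frac{81}{2}} = \frac{1}{\frac{81}{2} + K}$)
$d{\left(T{\left(31,-12 \right)} \right)} - 2816246 = \frac{2}{81 + 2 \left(-12 + 2 \cdot 31\right)} - 2816246 = \frac{2}{81 + 2 \left(-12 + 62\right)} - 2816246 = \frac{2}{81 + 2 \cdot 50} - 2816246 = \frac{2}{81 + 100} - 2816246 = \frac{2}{181} - 2816246 = - \frac{509740524}{181}$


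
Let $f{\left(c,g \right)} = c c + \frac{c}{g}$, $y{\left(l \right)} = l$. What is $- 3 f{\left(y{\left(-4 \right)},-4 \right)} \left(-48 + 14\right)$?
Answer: $1734$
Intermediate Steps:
$f{\left(c,g \right)} = c^{2} + \frac{c}{g}$
$- 3 f{\left(y{\left(-4 \right)},-4 \right)} \left(-48 + 14\right) = - 3 \left(\left(-4\right)^{2} - \frac{4}{-4}\right) \left(-48 + 14\right) = - 3 \left(16 - -1\right) \left(-34\right) = - 3 \left(16 + 1\right) \left(-34\right) = \left(-3\right) 17 \left(-34\right) = \left(-51\right) \left(-34\right) = 1734$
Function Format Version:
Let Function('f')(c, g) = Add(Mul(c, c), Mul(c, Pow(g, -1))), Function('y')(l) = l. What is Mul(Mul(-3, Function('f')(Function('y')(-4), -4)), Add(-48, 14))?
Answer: 1734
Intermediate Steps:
Function('f')(c, g) = Add(Pow(c, 2), Mul(c, Pow(g, -1)))
Mul(Mul(-3, Function('f')(Function('y')(-4), -4)), Add(-48, 14)) = Mul(Mul(-3, Add(Pow(-4, 2), Mul(-4, Pow(-4, -1)))), Add(-48, 14)) = Mul(Mul(-3, Add(16, Mul(-4, Rational(-1, 4)))), -34) = Mul(Mul(-3, Add(16, 1)), -34) = Mul(Mul(-3, 17), -34) = Mul(-51, -34) = 1734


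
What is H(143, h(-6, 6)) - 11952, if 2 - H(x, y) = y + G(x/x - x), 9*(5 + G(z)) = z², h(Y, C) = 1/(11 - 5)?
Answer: -255341/18 ≈ -14186.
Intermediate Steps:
h(Y, C) = ⅙ (h(Y, C) = 1/6 = ⅙)
G(z) = -5 + z²/9
H(x, y) = 7 - y - (1 - x)²/9 (H(x, y) = 2 - (y + (-5 + (x/x - x)²/9)) = 2 - (y + (-5 + (1 - x)²/9)) = 2 - (-5 + y + (1 - x)²/9) = 2 + (5 - y - (1 - x)²/9) = 7 - y - (1 - x)²/9)
H(143, h(-6, 6)) - 11952 = (7 - 1*⅙ - (-1 + 143)²/9) - 11952 = (7 - ⅙ - ⅑*142²) - 11952 = (7 - ⅙ - ⅑*20164) - 11952 = (7 - ⅙ - 20164/9) - 11952 = -40205/18 - 11952 = -255341/18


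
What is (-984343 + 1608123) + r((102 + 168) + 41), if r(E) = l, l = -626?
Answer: 623154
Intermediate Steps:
r(E) = -626
(-984343 + 1608123) + r((102 + 168) + 41) = (-984343 + 1608123) - 626 = 623780 - 626 = 623154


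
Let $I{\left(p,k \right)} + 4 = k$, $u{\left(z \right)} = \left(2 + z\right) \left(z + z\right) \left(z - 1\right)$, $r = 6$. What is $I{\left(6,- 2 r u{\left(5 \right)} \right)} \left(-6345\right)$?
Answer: $21344580$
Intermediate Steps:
$u{\left(z \right)} = 2 z \left(-1 + z\right) \left(2 + z\right)$ ($u{\left(z \right)} = \left(2 + z\right) 2 z \left(-1 + z\right) = 2 z \left(-1 + z\right) \left(2 + z\right)$)
$I{\left(p,k \right)} = -4 + k$
$I{\left(6,- 2 r u{\left(5 \right)} \right)} \left(-6345\right) = \left(-4 + \left(-2\right) 6 \cdot 2 \cdot 5 \left(-2 + 5 + 5^{2}\right)\right) \left(-6345\right) = \left(-4 - 12 \cdot 2 \cdot 5 \left(-2 + 5 + 25\right)\right) \left(-6345\right) = \left(-4 - 12 \cdot 2 \cdot 5 \cdot 28\right) \left(-6345\right) = \left(-4 - 3360\right) \left(-6345\right) = \left(-3364\right) \left(-6345\right) = 21344580$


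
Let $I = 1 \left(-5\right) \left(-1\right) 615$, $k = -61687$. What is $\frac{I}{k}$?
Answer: $- \frac{3075}{61687} \approx -0.049848$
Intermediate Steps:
$I = 3075$ ($I = \left(-5\right) \left(-1\right) 615 = 5 \cdot 615 = 3075$)
$\frac{I}{k} = \frac{3075}{-61687} = 3075 \left(- \frac{1}{61687}\right) = - \frac{3075}{61687}$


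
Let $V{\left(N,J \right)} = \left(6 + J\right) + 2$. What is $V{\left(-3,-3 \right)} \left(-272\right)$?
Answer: $-1360$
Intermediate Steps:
$V{\left(N,J \right)} = 8 + J$
$V{\left(-3,-3 \right)} \left(-272\right) = \left(8 - 3\right) \left(-272\right) = 5 \left(-272\right) = -1360$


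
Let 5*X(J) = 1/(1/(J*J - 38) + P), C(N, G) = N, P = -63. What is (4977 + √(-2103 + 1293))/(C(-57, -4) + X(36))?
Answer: -281744415/3226909 - 3566385*I*√10/22588363 ≈ -87.311 - 0.49928*I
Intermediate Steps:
X(J) = 1/(5*(-63 + 1/(-38 + J²))) (X(J) = 1/(5*(1/(J*J - 38) - 63)) = 1/(5*(1/(J² - 38) - 63)) = 1/(5*(1/(-38 + J²) - 63)) = 1/(5*(-63 + 1/(-38 + J²))))
(4977 + √(-2103 + 1293))/(C(-57, -4) + X(36)) = (4977 + √(-2103 + 1293))/(-57 + (38 - 1*36²)/(5*(-2395 + 63*36²))) = (4977 + √(-810))/(-57 + (38 - 1*1296)/(5*(-2395 + 63*1296))) = (4977 + 9*I*√10)/(-57 + (38 - 1296)/(5*(-2395 + 81648))) = (4977 + 9*I*√10)/(-57 + (⅕)*(-1258)/79253) = (4977 + 9*I*√10)/(-57 + (⅕)*(1/79253)*(-1258)) = (4977 + 9*I*√10)/(-57 - 1258/396265) = (4977 + 9*I*√10)/(-22588363/396265) = (4977 + 9*I*√10)*(-396265/22588363) = -281744415/3226909 - 3566385*I*√10/22588363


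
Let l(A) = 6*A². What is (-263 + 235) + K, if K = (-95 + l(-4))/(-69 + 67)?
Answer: -57/2 ≈ -28.500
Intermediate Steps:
K = -½ (K = (-95 + 6*(-4)²)/(-69 + 67) = (-95 + 6*16)/(-2) = (-95 + 96)*(-½) = 1*(-½) = -½ ≈ -0.50000)
(-263 + 235) + K = (-263 + 235) - ½ = -28 - ½ = -57/2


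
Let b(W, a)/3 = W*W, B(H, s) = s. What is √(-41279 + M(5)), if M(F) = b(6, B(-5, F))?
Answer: I*√41171 ≈ 202.91*I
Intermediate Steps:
b(W, a) = 3*W² (b(W, a) = 3*(W*W) = 3*W²)
M(F) = 108 (M(F) = 3*6² = 3*36 = 108)
√(-41279 + M(5)) = √(-41279 + 108) = √(-41171) = I*√41171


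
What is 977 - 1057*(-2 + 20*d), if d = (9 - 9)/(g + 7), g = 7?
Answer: 3091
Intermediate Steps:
d = 0 (d = (9 - 9)/(7 + 7) = 0/14 = 0*(1/14) = 0)
977 - 1057*(-2 + 20*d) = 977 - 1057*(-2 + 20*0) = 977 - 1057*(-2 + 0) = 977 - 1057*(-2) = 977 + 2114 = 3091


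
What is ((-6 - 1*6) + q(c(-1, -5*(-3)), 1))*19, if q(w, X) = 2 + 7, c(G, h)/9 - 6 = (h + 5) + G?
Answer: -57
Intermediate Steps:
c(G, h) = 99 + 9*G + 9*h (c(G, h) = 54 + 9*((h + 5) + G) = 54 + 9*((5 + h) + G) = 54 + 9*(5 + G + h) = 54 + (45 + 9*G + 9*h) = 99 + 9*G + 9*h)
q(w, X) = 9
((-6 - 1*6) + q(c(-1, -5*(-3)), 1))*19 = ((-6 - 1*6) + 9)*19 = ((-6 - 6) + 9)*19 = (-12 + 9)*19 = -3*19 = -57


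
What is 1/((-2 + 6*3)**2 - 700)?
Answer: -1/444 ≈ -0.0022523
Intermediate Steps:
1/((-2 + 6*3)**2 - 700) = 1/((-2 + 18)**2 - 700) = 1/(16**2 - 700) = 1/(256 - 700) = 1/(-444) = -1/444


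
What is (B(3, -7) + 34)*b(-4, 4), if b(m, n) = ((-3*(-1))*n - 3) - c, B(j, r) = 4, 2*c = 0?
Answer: 342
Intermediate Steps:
c = 0 (c = (½)*0 = 0)
b(m, n) = -3 + 3*n (b(m, n) = ((-3*(-1))*n - 3) - 1*0 = (3*n - 3) + 0 = (-3 + 3*n) + 0 = -3 + 3*n)
(B(3, -7) + 34)*b(-4, 4) = (4 + 34)*(-3 + 3*4) = 38*(-3 + 12) = 38*9 = 342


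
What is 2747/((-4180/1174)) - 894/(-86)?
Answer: -68402797/89870 ≈ -761.13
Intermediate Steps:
2747/((-4180/1174)) - 894/(-86) = 2747/((-4180*1/1174)) - 894*(-1/86) = 2747/(-2090/587) + 447/43 = 2747*(-587/2090) + 447/43 = -1612489/2090 + 447/43 = -68402797/89870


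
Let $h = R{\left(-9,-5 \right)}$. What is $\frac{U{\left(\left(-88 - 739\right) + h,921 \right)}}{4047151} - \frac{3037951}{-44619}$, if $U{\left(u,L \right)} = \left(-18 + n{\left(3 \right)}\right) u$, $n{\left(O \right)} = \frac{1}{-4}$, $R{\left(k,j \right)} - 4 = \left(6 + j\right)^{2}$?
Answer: $\frac{24591431559059}{361159660938} \approx 68.09$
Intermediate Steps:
$R{\left(k,j \right)} = 4 + \left(6 + j\right)^{2}$
$h = 5$ ($h = 4 + \left(6 - 5\right)^{2} = 4 + 1^{2} = 4 + 1 = 5$)
$n{\left(O \right)} = - \frac{1}{4}$
$U{\left(u,L \right)} = - \frac{73 u}{4}$ ($U{\left(u,L \right)} = \left(-18 - \frac{1}{4}\right) u = - \frac{73 u}{4}$)
$\frac{U{\left(\left(-88 - 739\right) + h,921 \right)}}{4047151} - \frac{3037951}{-44619} = \frac{\left(- \frac{73}{4}\right) \left(\left(-88 - 739\right) + 5\right)}{4047151} - \frac{3037951}{-44619} = - \frac{73 \left(-827 + 5\right)}{4} \cdot \frac{1}{4047151} - - \frac{3037951}{44619} = \left(- \frac{73}{4}\right) \left(-822\right) \frac{1}{4047151} + \frac{3037951}{44619} = \frac{30003}{2} \cdot \frac{1}{4047151} + \frac{3037951}{44619} = \frac{30003}{8094302} + \frac{3037951}{44619} = \frac{24591431559059}{361159660938}$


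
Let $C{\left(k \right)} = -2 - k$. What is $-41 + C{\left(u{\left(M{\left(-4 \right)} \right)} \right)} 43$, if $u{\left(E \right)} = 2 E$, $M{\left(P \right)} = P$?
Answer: $217$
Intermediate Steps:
$-41 + C{\left(u{\left(M{\left(-4 \right)} \right)} \right)} 43 = -41 + \left(-2 - 2 \left(-4\right)\right) 43 = -41 + \left(-2 - -8\right) 43 = -41 + \left(-2 + 8\right) 43 = -41 + 6 \cdot 43 = -41 + 258 = 217$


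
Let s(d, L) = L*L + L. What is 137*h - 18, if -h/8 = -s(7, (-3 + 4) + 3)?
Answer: 21902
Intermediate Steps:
s(d, L) = L + L² (s(d, L) = L² + L = L + L²)
h = 160 (h = -(-8)*((-3 + 4) + 3)*(1 + ((-3 + 4) + 3)) = -(-8)*(1 + 3)*(1 + (1 + 3)) = -(-8)*4*(1 + 4) = -(-8)*4*5 = -(-8)*20 = -8*(-20) = 160)
137*h - 18 = 137*160 - 18 = 21920 - 18 = 21902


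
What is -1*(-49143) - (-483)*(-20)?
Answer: 39483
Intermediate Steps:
-1*(-49143) - (-483)*(-20) = 49143 - 1*9660 = 49143 - 9660 = 39483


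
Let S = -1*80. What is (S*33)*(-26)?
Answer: 68640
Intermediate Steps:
S = -80
(S*33)*(-26) = -80*33*(-26) = -2640*(-26) = 68640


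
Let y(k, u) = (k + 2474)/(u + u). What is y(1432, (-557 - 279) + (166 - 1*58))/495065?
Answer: -279/51486760 ≈ -5.4189e-6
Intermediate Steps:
y(k, u) = (2474 + k)/(2*u) (y(k, u) = (2474 + k)/((2*u)) = (2474 + k)*(1/(2*u)) = (2474 + k)/(2*u))
y(1432, (-557 - 279) + (166 - 1*58))/495065 = ((2474 + 1432)/(2*((-557 - 279) + (166 - 1*58))))/495065 = ((½)*3906/(-836 + (166 - 58)))*(1/495065) = ((½)*3906/(-836 + 108))*(1/495065) = ((½)*3906/(-728))*(1/495065) = ((½)*(-1/728)*3906)*(1/495065) = -279/104*1/495065 = -279/51486760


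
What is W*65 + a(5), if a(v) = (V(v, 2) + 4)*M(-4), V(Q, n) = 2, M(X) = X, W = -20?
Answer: -1324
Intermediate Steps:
a(v) = -24 (a(v) = (2 + 4)*(-4) = 6*(-4) = -24)
W*65 + a(5) = -20*65 - 24 = -1300 - 24 = -1324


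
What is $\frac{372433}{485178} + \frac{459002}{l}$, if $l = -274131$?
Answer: $- \frac{40200747211}{44334110106} \approx -0.90677$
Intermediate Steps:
$\frac{372433}{485178} + \frac{459002}{l} = \frac{372433}{485178} + \frac{459002}{-274131} = 372433 \cdot \frac{1}{485178} + 459002 \left(- \frac{1}{274131}\right) = \frac{372433}{485178} - \frac{459002}{274131} = - \frac{40200747211}{44334110106}$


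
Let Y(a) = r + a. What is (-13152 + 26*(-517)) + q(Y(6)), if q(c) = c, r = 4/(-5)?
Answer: -132944/5 ≈ -26589.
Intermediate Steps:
r = -4/5 (r = 4*(-1/5) = -4/5 ≈ -0.80000)
Y(a) = -4/5 + a
(-13152 + 26*(-517)) + q(Y(6)) = (-13152 + 26*(-517)) + (-4/5 + 6) = (-13152 - 13442) + 26/5 = -26594 + 26/5 = -132944/5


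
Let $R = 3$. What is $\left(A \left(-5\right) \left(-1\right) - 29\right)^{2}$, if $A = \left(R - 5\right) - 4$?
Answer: $3481$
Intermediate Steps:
$A = -6$ ($A = \left(3 - 5\right) - 4 = -2 - 4 = -6$)
$\left(A \left(-5\right) \left(-1\right) - 29\right)^{2} = \left(\left(-6\right) \left(-5\right) \left(-1\right) - 29\right)^{2} = \left(30 \left(-1\right) - 29\right)^{2} = \left(-30 - 29\right)^{2} = \left(-59\right)^{2} = 3481$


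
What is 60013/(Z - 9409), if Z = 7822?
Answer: -60013/1587 ≈ -37.815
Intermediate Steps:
60013/(Z - 9409) = 60013/(7822 - 9409) = 60013/(-1587) = 60013*(-1/1587) = -60013/1587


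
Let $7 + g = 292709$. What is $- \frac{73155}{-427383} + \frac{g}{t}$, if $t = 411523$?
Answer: $\frac{51733607977}{58625978103} \approx 0.88243$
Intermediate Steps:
$g = 292702$ ($g = -7 + 292709 = 292702$)
$- \frac{73155}{-427383} + \frac{g}{t} = - \frac{73155}{-427383} + \frac{292702}{411523} = \left(-73155\right) \left(- \frac{1}{427383}\right) + 292702 \cdot \frac{1}{411523} = \frac{24385}{142461} + \frac{292702}{411523} = \frac{51733607977}{58625978103}$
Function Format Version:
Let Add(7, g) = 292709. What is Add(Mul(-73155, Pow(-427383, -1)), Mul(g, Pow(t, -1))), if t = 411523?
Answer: Rational(51733607977, 58625978103) ≈ 0.88243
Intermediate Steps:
g = 292702 (g = Add(-7, 292709) = 292702)
Add(Mul(-73155, Pow(-427383, -1)), Mul(g, Pow(t, -1))) = Add(Mul(-73155, Pow(-427383, -1)), Mul(292702, Pow(411523, -1))) = Add(Mul(-73155, Rational(-1, 427383)), Mul(292702, Rational(1, 411523))) = Add(Rational(24385, 142461), Rational(292702, 411523)) = Rational(51733607977, 58625978103)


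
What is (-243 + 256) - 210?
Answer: -197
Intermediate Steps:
(-243 + 256) - 210 = 13 - 210 = -197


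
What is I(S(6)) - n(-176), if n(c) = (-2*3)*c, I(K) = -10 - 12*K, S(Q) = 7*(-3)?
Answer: -814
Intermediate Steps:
S(Q) = -21
n(c) = -6*c
I(S(6)) - n(-176) = (-10 - 12*(-21)) - (-6)*(-176) = (-10 + 252) - 1*1056 = 242 - 1056 = -814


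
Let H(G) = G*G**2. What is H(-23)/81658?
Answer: -12167/81658 ≈ -0.14900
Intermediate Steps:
H(G) = G**3
H(-23)/81658 = (-23)**3/81658 = -12167*1/81658 = -12167/81658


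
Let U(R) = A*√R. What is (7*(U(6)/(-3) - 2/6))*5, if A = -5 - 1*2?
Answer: -35/3 + 245*√6/3 ≈ 188.38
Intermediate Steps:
A = -7 (A = -5 - 2 = -7)
U(R) = -7*√R
(7*(U(6)/(-3) - 2/6))*5 = (7*(-7*√6/(-3) - 2/6))*5 = (7*(-7*√6*(-⅓) - 2*⅙))*5 = (7*(7*√6/3 - ⅓))*5 = (7*(-⅓ + 7*√6/3))*5 = (-7/3 + 49*√6/3)*5 = -35/3 + 245*√6/3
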